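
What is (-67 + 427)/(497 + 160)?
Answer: 40/73 ≈ 0.54795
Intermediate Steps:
(-67 + 427)/(497 + 160) = 360/657 = 360*(1/657) = 40/73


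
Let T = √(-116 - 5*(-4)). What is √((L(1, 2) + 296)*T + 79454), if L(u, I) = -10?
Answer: √(79454 + 1144*I*√6) ≈ 281.92 + 4.97*I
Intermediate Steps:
T = 4*I*√6 (T = √(-116 + 20) = √(-96) = 4*I*√6 ≈ 9.798*I)
√((L(1, 2) + 296)*T + 79454) = √((-10 + 296)*(4*I*√6) + 79454) = √(286*(4*I*√6) + 79454) = √(1144*I*√6 + 79454) = √(79454 + 1144*I*√6)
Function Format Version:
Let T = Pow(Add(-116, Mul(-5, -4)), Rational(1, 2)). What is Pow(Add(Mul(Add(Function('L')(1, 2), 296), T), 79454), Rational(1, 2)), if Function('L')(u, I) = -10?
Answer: Pow(Add(79454, Mul(1144, I, Pow(6, Rational(1, 2)))), Rational(1, 2)) ≈ Add(281.92, Mul(4.970, I))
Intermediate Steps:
T = Mul(4, I, Pow(6, Rational(1, 2))) (T = Pow(Add(-116, 20), Rational(1, 2)) = Pow(-96, Rational(1, 2)) = Mul(4, I, Pow(6, Rational(1, 2))) ≈ Mul(9.7980, I))
Pow(Add(Mul(Add(Function('L')(1, 2), 296), T), 79454), Rational(1, 2)) = Pow(Add(Mul(Add(-10, 296), Mul(4, I, Pow(6, Rational(1, 2)))), 79454), Rational(1, 2)) = Pow(Add(Mul(286, Mul(4, I, Pow(6, Rational(1, 2)))), 79454), Rational(1, 2)) = Pow(Add(Mul(1144, I, Pow(6, Rational(1, 2))), 79454), Rational(1, 2)) = Pow(Add(79454, Mul(1144, I, Pow(6, Rational(1, 2)))), Rational(1, 2))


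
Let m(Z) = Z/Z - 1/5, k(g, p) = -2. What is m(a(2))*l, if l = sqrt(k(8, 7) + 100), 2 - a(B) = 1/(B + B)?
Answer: 28*sqrt(2)/5 ≈ 7.9196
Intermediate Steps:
a(B) = 2 - 1/(2*B) (a(B) = 2 - 1/(B + B) = 2 - 1/(2*B))
m(Z) = 4/5 (m(Z) = 1 - 1*1/5 = 1 - 1/5 = 4/5)
l = 7*sqrt(2) (l = sqrt(-2 + 100) = sqrt(98) = 7*sqrt(2) ≈ 9.8995)
m(a(2))*l = 4*(7*sqrt(2))/5 = 28*sqrt(2)/5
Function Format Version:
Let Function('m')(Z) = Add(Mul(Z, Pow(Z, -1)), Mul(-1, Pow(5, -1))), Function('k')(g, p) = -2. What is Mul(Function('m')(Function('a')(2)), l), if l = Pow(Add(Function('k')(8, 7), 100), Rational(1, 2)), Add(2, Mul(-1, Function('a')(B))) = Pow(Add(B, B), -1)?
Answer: Mul(Rational(28, 5), Pow(2, Rational(1, 2))) ≈ 7.9196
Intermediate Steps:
Function('a')(B) = Add(2, Mul(Rational(-1, 2), Pow(B, -1))) (Function('a')(B) = Add(2, Mul(-1, Pow(Add(B, B), -1))) = Add(2, Mul(-1, Pow(Mul(2, B), -1))) = Add(2, Mul(-1, Mul(Rational(1, 2), Pow(B, -1)))) = Add(2, Mul(Rational(-1, 2), Pow(B, -1))))
Function('m')(Z) = Rational(4, 5) (Function('m')(Z) = Add(1, Mul(-1, Rational(1, 5))) = Add(1, Rational(-1, 5)) = Rational(4, 5))
l = Mul(7, Pow(2, Rational(1, 2))) (l = Pow(Add(-2, 100), Rational(1, 2)) = Pow(98, Rational(1, 2)) = Mul(7, Pow(2, Rational(1, 2))) ≈ 9.8995)
Mul(Function('m')(Function('a')(2)), l) = Mul(Rational(4, 5), Mul(7, Pow(2, Rational(1, 2)))) = Mul(Rational(28, 5), Pow(2, Rational(1, 2)))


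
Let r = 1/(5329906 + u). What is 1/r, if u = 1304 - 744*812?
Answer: 4727082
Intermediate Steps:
u = -602824 (u = 1304 - 604128 = -602824)
r = 1/4727082 (r = 1/(5329906 - 602824) = 1/4727082 ≈ 2.1155e-7)
1/r = 1/(1/4727082) = 4727082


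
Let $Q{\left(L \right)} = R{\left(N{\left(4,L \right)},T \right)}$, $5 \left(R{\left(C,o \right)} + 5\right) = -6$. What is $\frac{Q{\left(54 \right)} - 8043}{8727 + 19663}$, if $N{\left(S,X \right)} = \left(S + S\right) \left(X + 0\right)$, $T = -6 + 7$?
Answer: $- \frac{20123}{70975} \approx -0.28352$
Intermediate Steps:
$T = 1$
$N{\left(S,X \right)} = 2 S X$
$R{\left(C,o \right)} = - \frac{31}{5}$ ($R{\left(C,o \right)} = -5 + \frac{1}{5} \left(-6\right) = -5 - \frac{6}{5} = - \frac{31}{5}$)
$Q{\left(L \right)} = - \frac{31}{5}$
$\frac{Q{\left(54 \right)} - 8043}{8727 + 19663} = \frac{- \frac{31}{5} - 8043}{8727 + 19663} = - \frac{40246}{5 \cdot 28390} = \left(- \frac{40246}{5}\right) \frac{1}{28390} = - \frac{20123}{70975}$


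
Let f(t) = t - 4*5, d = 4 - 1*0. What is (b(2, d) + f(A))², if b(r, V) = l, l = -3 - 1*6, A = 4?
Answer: 625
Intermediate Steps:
l = -9 (l = -3 - 6 = -9)
d = 4 (d = 4 + 0 = 4)
b(r, V) = -9
f(t) = -20 + t (f(t) = t - 20 = -20 + t)
(b(2, d) + f(A))² = (-9 + (-20 + 4))² = (-9 - 16)² = (-25)² = 625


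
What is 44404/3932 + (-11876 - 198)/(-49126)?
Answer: 278608234/24145429 ≈ 11.539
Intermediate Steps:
44404/3932 + (-11876 - 198)/(-49126) = 44404*(1/3932) - 12074*(-1/49126) = 11101/983 + 6037/24563 = 278608234/24145429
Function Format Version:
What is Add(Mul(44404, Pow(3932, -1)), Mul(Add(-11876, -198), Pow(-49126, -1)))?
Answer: Rational(278608234, 24145429) ≈ 11.539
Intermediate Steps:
Add(Mul(44404, Pow(3932, -1)), Mul(Add(-11876, -198), Pow(-49126, -1))) = Add(Mul(44404, Rational(1, 3932)), Mul(-12074, Rational(-1, 49126))) = Add(Rational(11101, 983), Rational(6037, 24563)) = Rational(278608234, 24145429)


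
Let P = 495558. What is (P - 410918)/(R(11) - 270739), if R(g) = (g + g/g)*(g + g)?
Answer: -16928/54095 ≈ -0.31293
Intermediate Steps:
R(g) = 2*g*(1 + g) (R(g) = (g + 1)*(2*g) = (1 + g)*(2*g) = 2*g*(1 + g))
(P - 410918)/(R(11) - 270739) = (495558 - 410918)/(2*11*(1 + 11) - 270739) = 84640/(2*11*12 - 270739) = 84640/(264 - 270739) = 84640/(-270475) = 84640*(-1/270475) = -16928/54095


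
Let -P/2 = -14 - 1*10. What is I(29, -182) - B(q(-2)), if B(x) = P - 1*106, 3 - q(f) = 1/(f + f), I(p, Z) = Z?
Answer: -124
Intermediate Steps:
P = 48 (P = -2*(-14 - 1*10) = -2*(-14 - 10) = -2*(-24) = 48)
q(f) = 3 - 1/(2*f) (q(f) = 3 - 1/(f + f) = 3 - 1/(2*f))
B(x) = -58 (B(x) = 48 - 1*106 = 48 - 106 = -58)
I(29, -182) - B(q(-2)) = -182 - 1*(-58) = -182 + 58 = -124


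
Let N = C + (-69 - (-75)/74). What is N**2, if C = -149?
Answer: 257827249/5476 ≈ 47083.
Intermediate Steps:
N = -16057/74 (N = -149 + (-69 - (-75)/74) = -149 + (-69 - 1*(-75/74)) = -149 + (-69 + 75/74) = -149 - 5031/74 = -16057/74 ≈ -216.99)
N**2 = (-16057/74)**2 = 257827249/5476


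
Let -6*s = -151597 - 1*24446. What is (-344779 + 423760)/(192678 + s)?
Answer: 157962/444037 ≈ 0.35574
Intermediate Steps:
s = 58681/2 (s = -(-151597 - 1*24446)/6 = -(-151597 - 24446)/6 = -⅙*(-176043) = 58681/2 ≈ 29341.)
(-344779 + 423760)/(192678 + s) = (-344779 + 423760)/(192678 + 58681/2) = 78981/(444037/2) = 78981*(2/444037) = 157962/444037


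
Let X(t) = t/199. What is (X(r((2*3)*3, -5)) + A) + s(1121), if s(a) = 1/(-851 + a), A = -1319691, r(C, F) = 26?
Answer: -70906990211/53730 ≈ -1.3197e+6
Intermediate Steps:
X(t) = t/199 (X(t) = t*(1/199) = t/199)
(X(r((2*3)*3, -5)) + A) + s(1121) = ((1/199)*26 - 1319691) + 1/(-851 + 1121) = (26/199 - 1319691) + 1/270 = -262618483/199 + 1/270 = -70906990211/53730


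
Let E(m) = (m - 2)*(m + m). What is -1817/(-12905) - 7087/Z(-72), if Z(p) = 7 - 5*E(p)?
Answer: 6491544/23706485 ≈ 0.27383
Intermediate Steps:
E(m) = 2*m*(-2 + m) (E(m) = (-2 + m)*(2*m) = 2*m*(-2 + m))
Z(p) = 7 - 10*p*(-2 + p)
-1817/(-12905) - 7087/Z(-72) = -1817/(-12905) - 7087/(7 - 10*(-72)*(-2 - 72)) = -1817*(-1/12905) - 7087/(7 - 10*(-72)*(-74)) = 1817/12905 - 7087/(7 - 53280) = 1817/12905 - 7087/(-53273) = 1817/12905 - 7087*(-1/53273) = 1817/12905 + 7087/53273 = 6491544/23706485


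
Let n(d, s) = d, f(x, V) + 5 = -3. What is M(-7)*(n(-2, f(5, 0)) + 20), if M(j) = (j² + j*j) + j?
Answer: 1638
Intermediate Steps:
M(j) = j + 2*j² (M(j) = (j² + j²) + j = 2*j² + j = j + 2*j²)
f(x, V) = -8 (f(x, V) = -5 - 3 = -8)
M(-7)*(n(-2, f(5, 0)) + 20) = (-7*(1 + 2*(-7)))*(-2 + 20) = -7*(1 - 14)*18 = -7*(-13)*18 = 91*18 = 1638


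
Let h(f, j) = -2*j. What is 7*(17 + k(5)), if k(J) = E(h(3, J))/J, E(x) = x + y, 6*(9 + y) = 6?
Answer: 469/5 ≈ 93.800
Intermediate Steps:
y = -8 (y = -9 + (1/6)*6 = -9 + 1 = -8)
E(x) = -8 + x (E(x) = x - 8 = -8 + x)
k(J) = (-8 - 2*J)/J
7*(17 + k(5)) = 7*(17 + (-2 - 8/5)) = 7*(17 - 18/5) = 7*(67/5) = 469/5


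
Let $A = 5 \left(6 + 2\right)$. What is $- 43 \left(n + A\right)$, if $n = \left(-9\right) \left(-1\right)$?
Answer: $-2107$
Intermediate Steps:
$n = 9$
$A = 40$ ($A = 5 \cdot 8 = 40$)
$- 43 \left(n + A\right) = - 43 \left(9 + 40\right) = \left(-43\right) 49 = -2107$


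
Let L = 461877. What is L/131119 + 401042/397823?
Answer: 236329519769/52162153937 ≈ 4.5307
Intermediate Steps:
L/131119 + 401042/397823 = 461877/131119 + 401042/397823 = 236329519769/52162153937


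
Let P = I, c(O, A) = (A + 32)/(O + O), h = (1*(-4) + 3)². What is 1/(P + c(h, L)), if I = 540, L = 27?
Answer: 2/1139 ≈ 0.0017559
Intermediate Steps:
h = 1 (h = (-4 + 3)² = (-1)² = 1)
c(O, A) = (32 + A)/(2*O) (c(O, A) = (32 + A)/((2*O)) = (32 + A)*(1/(2*O)) = (32 + A)/(2*O))
P = 540
1/(P + c(h, L)) = 1/(540 + (½)*(32 + 27)/1) = 1/(540 + (½)*1*59) = 1/(540 + 59/2) = 1/(1139/2) = 2/1139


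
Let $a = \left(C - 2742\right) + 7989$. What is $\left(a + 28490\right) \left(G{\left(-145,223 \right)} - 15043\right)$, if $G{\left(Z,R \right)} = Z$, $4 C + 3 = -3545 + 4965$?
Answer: $-517777905$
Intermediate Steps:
$C = \frac{1417}{4}$ ($C = - \frac{3}{4} + \frac{-3545 + 4965}{4} = - \frac{3}{4} + \frac{1}{4} \cdot 1420 = - \frac{3}{4} + 355 = \frac{1417}{4} \approx 354.25$)
$a = \frac{22405}{4}$ ($a = \left(\frac{1417}{4} - 2742\right) + 7989 = - \frac{9551}{4} + 7989 = \frac{22405}{4} \approx 5601.3$)
$\left(a + 28490\right) \left(G{\left(-145,223 \right)} - 15043\right) = \left(\frac{22405}{4} + 28490\right) \left(-145 - 15043\right) = \frac{136365}{4} \left(-15188\right) = -517777905$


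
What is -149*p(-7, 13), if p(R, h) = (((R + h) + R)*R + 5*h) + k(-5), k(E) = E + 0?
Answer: -9983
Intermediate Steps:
k(E) = E
p(R, h) = -5 + 5*h + R*(h + 2*R) (p(R, h) = (((R + h) + R)*R + 5*h) - 5 = ((h + 2*R)*R + 5*h) - 5 = (R*(h + 2*R) + 5*h) - 5 = (5*h + R*(h + 2*R)) - 5 = -5 + 5*h + R*(h + 2*R))
-149*p(-7, 13) = -149*(-5 + 2*(-7)**2 + 5*13 - 7*13) = -149*(-5 + 2*49 + 65 - 91) = -149*(-5 + 98 + 65 - 91) = -149*67 = -9983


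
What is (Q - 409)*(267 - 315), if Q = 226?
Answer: 8784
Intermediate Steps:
(Q - 409)*(267 - 315) = (226 - 409)*(267 - 315) = -183*(-48) = 8784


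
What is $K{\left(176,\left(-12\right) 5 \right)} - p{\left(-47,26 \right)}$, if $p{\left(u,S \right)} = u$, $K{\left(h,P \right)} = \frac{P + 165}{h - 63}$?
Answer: $\frac{5416}{113} \approx 47.929$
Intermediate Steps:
$K{\left(h,P \right)} = \frac{165 + P}{-63 + h}$
$K{\left(176,\left(-12\right) 5 \right)} - p{\left(-47,26 \right)} = \frac{165 - 60}{-63 + 176} - -47 = \frac{165 - 60}{113} + 47 = \frac{1}{113} \cdot 105 + 47 = \frac{105}{113} + 47 = \frac{5416}{113}$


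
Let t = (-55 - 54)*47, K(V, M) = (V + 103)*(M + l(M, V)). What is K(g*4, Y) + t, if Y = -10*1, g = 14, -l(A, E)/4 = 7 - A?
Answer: -17525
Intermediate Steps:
l(A, E) = -28 + 4*A (l(A, E) = -4*(7 - A) = -28 + 4*A)
Y = -10
K(V, M) = (-28 + 5*M)*(103 + V) (K(V, M) = (V + 103)*(M + (-28 + 4*M)) = (103 + V)*(-28 + 5*M) = (-28 + 5*M)*(103 + V))
t = -5123 (t = -109*47 = -5123)
K(g*4, Y) + t = (-2884 - 392*4 + 515*(-10) + 5*(-10)*(14*4)) - 5123 = (-2884 - 28*56 - 5150 + 5*(-10)*56) - 5123 = (-2884 - 1568 - 5150 - 2800) - 5123 = -12402 - 5123 = -17525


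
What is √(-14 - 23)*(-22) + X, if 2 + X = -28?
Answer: -30 - 22*I*√37 ≈ -30.0 - 133.82*I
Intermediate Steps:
X = -30 (X = -2 - 28 = -30)
√(-14 - 23)*(-22) + X = √(-14 - 23)*(-22) - 30 = √(-37)*(-22) - 30 = (I*√37)*(-22) - 30 = -22*I*√37 - 30 = -30 - 22*I*√37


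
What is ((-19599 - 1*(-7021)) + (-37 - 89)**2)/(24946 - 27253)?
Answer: -3298/2307 ≈ -1.4296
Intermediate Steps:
((-19599 - 1*(-7021)) + (-37 - 89)**2)/(24946 - 27253) = ((-19599 + 7021) + (-126)**2)/(-2307) = (-12578 + 15876)*(-1/2307) = 3298*(-1/2307) = -3298/2307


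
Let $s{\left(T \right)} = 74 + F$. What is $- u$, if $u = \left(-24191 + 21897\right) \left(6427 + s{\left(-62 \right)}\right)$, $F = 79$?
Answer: $15094520$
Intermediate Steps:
$s{\left(T \right)} = 153$ ($s{\left(T \right)} = 74 + 79 = 153$)
$u = -15094520$ ($u = \left(-24191 + 21897\right) \left(6427 + 153\right) = \left(-2294\right) 6580 = -15094520$)
$- u = \left(-1\right) \left(-15094520\right) = 15094520$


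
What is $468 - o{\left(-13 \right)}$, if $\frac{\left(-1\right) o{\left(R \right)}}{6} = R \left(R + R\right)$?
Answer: $2496$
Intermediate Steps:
$o{\left(R \right)} = - 12 R^{2}$ ($o{\left(R \right)} = - 6 R \left(R + R\right) = - 6 R 2 R = - 6 \cdot 2 R^{2} = - 12 R^{2}$)
$468 - o{\left(-13 \right)} = 468 - - 12 \left(-13\right)^{2} = 468 - \left(-12\right) 169 = 468 - -2028 = 468 + 2028 = 2496$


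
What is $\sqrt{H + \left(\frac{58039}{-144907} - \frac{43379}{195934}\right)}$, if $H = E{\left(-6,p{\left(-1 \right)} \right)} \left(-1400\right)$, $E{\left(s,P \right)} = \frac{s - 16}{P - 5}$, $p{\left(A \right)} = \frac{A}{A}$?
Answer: $\frac{i \sqrt{384872339313702587438}}{223560694} \approx 87.753 i$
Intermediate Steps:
$p{\left(A \right)} = 1$
$E{\left(s,P \right)} = \frac{-16 + s}{-5 + P}$
$H = -7700$ ($H = \frac{-16 - 6}{-5 + 1} \left(-1400\right) = \frac{1}{-4} \left(-22\right) \left(-1400\right) = \left(- \frac{1}{4}\right) \left(-22\right) \left(-1400\right) = \frac{11}{2} \left(-1400\right) = -7700$)
$\sqrt{H + \left(\frac{58039}{-144907} - \frac{43379}{195934}\right)} = \sqrt{-7700 + \left(\frac{58039}{-144907} - \frac{43379}{195934}\right)} = \sqrt{-7700 + \left(58039 \left(- \frac{1}{144907}\right) - \frac{43379}{195934}\right)} = \sqrt{-7700 - \frac{139037277}{223560694}} = \sqrt{- \frac{1721556381077}{223560694}} = \frac{i \sqrt{384872339313702587438}}{223560694}$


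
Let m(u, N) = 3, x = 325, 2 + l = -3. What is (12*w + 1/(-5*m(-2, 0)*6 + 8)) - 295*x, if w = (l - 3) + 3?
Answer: -7866671/82 ≈ -95935.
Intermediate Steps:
l = -5 (l = -2 - 3 = -5)
w = -5 (w = (-5 - 3) + 3 = -8 + 3 = -5)
(12*w + 1/(-5*m(-2, 0)*6 + 8)) - 295*x = (12*(-5) + 1/(-5*3*6 + 8)) - 295*325 = (-60 + 1/(-15*6 + 8)) - 95875 = (-60 + 1/(-90 + 8)) - 95875 = (-60 + 1/(-82)) - 95875 = (-60 - 1/82) - 95875 = -4921/82 - 95875 = -7866671/82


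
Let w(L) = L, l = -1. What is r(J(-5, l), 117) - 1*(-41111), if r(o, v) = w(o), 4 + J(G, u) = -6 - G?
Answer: 41106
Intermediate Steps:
J(G, u) = -10 - G (J(G, u) = -4 + (-6 - G) = -10 - G)
r(o, v) = o
r(J(-5, l), 117) - 1*(-41111) = (-10 - 1*(-5)) - 1*(-41111) = (-10 + 5) + 41111 = -5 + 41111 = 41106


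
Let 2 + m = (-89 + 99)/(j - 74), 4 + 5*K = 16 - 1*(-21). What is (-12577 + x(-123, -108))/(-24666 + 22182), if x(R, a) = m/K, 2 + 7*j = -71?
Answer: 245295491/48445452 ≈ 5.0633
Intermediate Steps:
j = -73/7 (j = -2/7 + (⅐)*(-71) = -2/7 - 71/7 = -73/7 ≈ -10.429)
K = 33/5 (K = -⅘ + (16 - 1*(-21))/5 = -⅘ + (16 + 21)/5 = -⅘ + (⅕)*37 = -⅘ + 37/5 = 33/5 ≈ 6.6000)
m = -1252/591 (m = -2 + (-89 + 99)/(-73/7 - 74) = -2 + 10/(-591/7) = -2 + 10*(-7/591) = -2 - 70/591 = -1252/591 ≈ -2.1184)
x(R, a) = -6260/19503 (x(R, a) = -1252/(591*33/5) = -1252/591*5/33 = -6260/19503)
(-12577 + x(-123, -108))/(-24666 + 22182) = (-12577 - 6260/19503)/(-24666 + 22182) = -245295491/19503/(-2484) = -245295491/19503*(-1/2484) = 245295491/48445452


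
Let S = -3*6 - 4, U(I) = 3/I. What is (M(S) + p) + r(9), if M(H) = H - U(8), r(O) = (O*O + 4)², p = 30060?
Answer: 298101/8 ≈ 37263.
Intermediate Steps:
r(O) = (4 + O²)² (r(O) = (O² + 4)² = (4 + O²)²)
S = -22 (S = -18 - 4 = -22)
M(H) = -3/8 + H (M(H) = H - 3/8 = -3/8 + H)
(M(S) + p) + r(9) = ((-3/8 - 22) + 30060) + (4 + 9²)² = (-179/8 + 30060) + (4 + 81)² = 240301/8 + 85² = 240301/8 + 7225 = 298101/8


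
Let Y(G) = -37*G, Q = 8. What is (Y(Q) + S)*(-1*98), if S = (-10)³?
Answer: 127008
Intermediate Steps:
S = -1000
(Y(Q) + S)*(-1*98) = (-37*8 - 1000)*(-1*98) = (-296 - 1000)*(-98) = -1296*(-98) = 127008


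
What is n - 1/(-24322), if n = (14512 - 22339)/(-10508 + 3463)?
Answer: 190375339/171348490 ≈ 1.1110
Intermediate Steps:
n = 7827/7045 (n = -7827/(-7045) = -7827*(-1/7045) = 7827/7045 ≈ 1.1110)
n - 1/(-24322) = 7827/7045 - 1/(-24322) = 7827/7045 - 1*(-1/24322) = 7827/7045 + 1/24322 = 190375339/171348490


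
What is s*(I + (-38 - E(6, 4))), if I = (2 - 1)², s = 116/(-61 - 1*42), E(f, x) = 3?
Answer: 4640/103 ≈ 45.049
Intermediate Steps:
s = -116/103 (s = 116/(-61 - 42) = 116/(-103) = 116*(-1/103) = -116/103 ≈ -1.1262)
I = 1 (I = 1² = 1)
s*(I + (-38 - E(6, 4))) = -116*(1 + (-38 - 1*3))/103 = -116*(1 + (-38 - 3))/103 = -116*(1 - 41)/103 = -116/103*(-40) = 4640/103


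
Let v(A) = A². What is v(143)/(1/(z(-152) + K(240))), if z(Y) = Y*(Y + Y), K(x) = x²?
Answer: 2122769792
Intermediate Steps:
z(Y) = 2*Y² (z(Y) = Y*(2*Y) = 2*Y²)
v(143)/(1/(z(-152) + K(240))) = 143²/(1/(2*(-152)² + 240²)) = 20449/(1/(2*23104 + 57600)) = 20449/(1/(46208 + 57600)) = 20449/(1/103808) = 20449*103808 = 2122769792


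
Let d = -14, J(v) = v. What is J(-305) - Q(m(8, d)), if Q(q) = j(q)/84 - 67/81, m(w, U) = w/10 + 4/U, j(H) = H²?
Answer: -211273037/694575 ≈ -304.18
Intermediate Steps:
m(w, U) = 4/U + w/10 (m(w, U) = w*(⅒) + 4/U = w/10 + 4/U = 4/U + w/10)
Q(q) = -67/81 + q²/84 (Q(q) = q²/84 - 67/81 = -67/81 + q²/84)
J(-305) - Q(m(8, d)) = -305 - (-67/81 + (4/(-14) + (⅒)*8)²/84) = -305 - (-67/81 + (4*(-1/14) + ⅘)²/84) = -305 - (-67/81 + (-2/7 + ⅘)²/84) = -305 - (-67/81 + (18/35)²/84) = -305 - (-67/81 + (1/84)*(324/1225)) = -305 - (-67/81 + 27/8575) = -305 - 1*(-572338/694575) = -305 + 572338/694575 = -211273037/694575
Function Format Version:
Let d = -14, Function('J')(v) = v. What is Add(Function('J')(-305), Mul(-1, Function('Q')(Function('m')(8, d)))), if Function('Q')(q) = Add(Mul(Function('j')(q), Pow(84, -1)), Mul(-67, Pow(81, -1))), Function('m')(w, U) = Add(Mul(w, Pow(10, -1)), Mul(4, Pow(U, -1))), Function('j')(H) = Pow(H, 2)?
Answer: Rational(-211273037, 694575) ≈ -304.18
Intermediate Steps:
Function('m')(w, U) = Add(Mul(4, Pow(U, -1)), Mul(Rational(1, 10), w)) (Function('m')(w, U) = Add(Mul(w, Rational(1, 10)), Mul(4, Pow(U, -1))) = Add(Mul(Rational(1, 10), w), Mul(4, Pow(U, -1))) = Add(Mul(4, Pow(U, -1)), Mul(Rational(1, 10), w)))
Function('Q')(q) = Add(Rational(-67, 81), Mul(Rational(1, 84), Pow(q, 2))) (Function('Q')(q) = Add(Mul(Pow(q, 2), Pow(84, -1)), Mul(-67, Pow(81, -1))) = Add(Mul(Pow(q, 2), Rational(1, 84)), Mul(-67, Rational(1, 81))) = Add(Mul(Rational(1, 84), Pow(q, 2)), Rational(-67, 81)) = Add(Rational(-67, 81), Mul(Rational(1, 84), Pow(q, 2))))
Add(Function('J')(-305), Mul(-1, Function('Q')(Function('m')(8, d)))) = Add(-305, Mul(-1, Add(Rational(-67, 81), Mul(Rational(1, 84), Pow(Add(Mul(4, Pow(-14, -1)), Mul(Rational(1, 10), 8)), 2))))) = Add(-305, Mul(-1, Add(Rational(-67, 81), Mul(Rational(1, 84), Pow(Add(Mul(4, Rational(-1, 14)), Rational(4, 5)), 2))))) = Add(-305, Mul(-1, Add(Rational(-67, 81), Mul(Rational(1, 84), Pow(Add(Rational(-2, 7), Rational(4, 5)), 2))))) = Add(-305, Mul(-1, Add(Rational(-67, 81), Mul(Rational(1, 84), Pow(Rational(18, 35), 2))))) = Add(-305, Mul(-1, Add(Rational(-67, 81), Mul(Rational(1, 84), Rational(324, 1225))))) = Add(-305, Mul(-1, Add(Rational(-67, 81), Rational(27, 8575)))) = Add(-305, Mul(-1, Rational(-572338, 694575))) = Add(-305, Rational(572338, 694575)) = Rational(-211273037, 694575)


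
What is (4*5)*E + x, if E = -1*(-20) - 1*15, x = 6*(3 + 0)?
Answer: 118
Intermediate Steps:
x = 18 (x = 6*3 = 18)
E = 5 (E = 20 - 15 = 5)
(4*5)*E + x = (4*5)*5 + 18 = 20*5 + 18 = 100 + 18 = 118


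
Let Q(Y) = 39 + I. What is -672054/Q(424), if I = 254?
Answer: -672054/293 ≈ -2293.7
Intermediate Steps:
Q(Y) = 293 (Q(Y) = 39 + 254 = 293)
-672054/Q(424) = -672054/293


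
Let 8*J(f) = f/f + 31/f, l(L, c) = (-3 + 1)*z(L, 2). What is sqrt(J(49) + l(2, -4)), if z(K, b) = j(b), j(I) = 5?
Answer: 4*I*sqrt(30)/7 ≈ 3.1298*I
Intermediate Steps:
z(K, b) = 5
l(L, c) = -10 (l(L, c) = (-3 + 1)*5 = -2*5 = -10)
J(f) = 1/8 + 31/(8*f) (J(f) = (f/f + 31/f)/8 = (1 + 31/f)/8 = 1/8 + 31/(8*f))
sqrt(J(49) + l(2, -4)) = sqrt((1/8)*(31 + 49)/49 - 10) = sqrt((1/8)*(1/49)*80 - 10) = sqrt(10/49 - 10) = sqrt(-480/49) = 4*I*sqrt(30)/7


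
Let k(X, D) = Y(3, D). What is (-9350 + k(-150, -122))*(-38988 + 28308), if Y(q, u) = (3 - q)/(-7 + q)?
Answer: 99858000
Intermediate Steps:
Y(q, u) = (3 - q)/(-7 + q)
k(X, D) = 0 (k(X, D) = (3 - 1*3)/(-7 + 3) = (3 - 3)/(-4) = -¼*0 = 0)
(-9350 + k(-150, -122))*(-38988 + 28308) = (-9350 + 0)*(-38988 + 28308) = -9350*(-10680) = 99858000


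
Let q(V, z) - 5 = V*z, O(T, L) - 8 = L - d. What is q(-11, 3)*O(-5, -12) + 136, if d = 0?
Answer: 248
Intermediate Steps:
O(T, L) = 8 + L (O(T, L) = 8 + (L - 1*0) = 8 + (L + 0) = 8 + L)
q(V, z) = 5 + V*z
q(-11, 3)*O(-5, -12) + 136 = (5 - 11*3)*(8 - 12) + 136 = (5 - 33)*(-4) + 136 = -28*(-4) + 136 = 112 + 136 = 248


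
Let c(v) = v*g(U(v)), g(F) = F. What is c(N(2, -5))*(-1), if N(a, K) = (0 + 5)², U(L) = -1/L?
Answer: 1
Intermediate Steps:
N(a, K) = 25 (N(a, K) = 5² = 25)
c(v) = -1 (c(v) = v*(-1/v) = -1)
c(N(2, -5))*(-1) = -1*(-1) = 1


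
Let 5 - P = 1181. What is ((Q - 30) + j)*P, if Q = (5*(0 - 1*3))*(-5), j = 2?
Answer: -55272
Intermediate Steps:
P = -1176 (P = 5 - 1*1181 = 5 - 1181 = -1176)
Q = 75 (Q = (5*(0 - 3))*(-5) = (5*(-3))*(-5) = -15*(-5) = 75)
((Q - 30) + j)*P = ((75 - 30) + 2)*(-1176) = (45 + 2)*(-1176) = 47*(-1176) = -55272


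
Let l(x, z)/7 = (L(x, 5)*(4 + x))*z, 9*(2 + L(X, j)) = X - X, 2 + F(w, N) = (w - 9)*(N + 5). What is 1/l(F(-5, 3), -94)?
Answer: -1/144760 ≈ -6.9080e-6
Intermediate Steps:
F(w, N) = -2 + (-9 + w)*(5 + N) (F(w, N) = -2 + (w - 9)*(N + 5) = -2 + (-9 + w)*(5 + N))
L(X, j) = -2 (L(X, j) = -2 + (X - X)/9 = -2 + (⅑)*0 = -2 + 0 = -2)
l(x, z) = 7*z*(-8 - 2*x) (l(x, z) = 7*((-2*(4 + x))*z) = 7*((-8 - 2*x)*z) = 7*(z*(-8 - 2*x)) = 7*z*(-8 - 2*x))
1/l(F(-5, 3), -94) = 1/(-14*(-94)*(4 + (-47 - 9*3 + 5*(-5) + 3*(-5)))) = 1/(-14*(-94)*(4 + (-47 - 27 - 25 - 15))) = 1/(-14*(-94)*(4 - 114)) = 1/(-14*(-94)*(-110)) = 1/(-144760) = -1/144760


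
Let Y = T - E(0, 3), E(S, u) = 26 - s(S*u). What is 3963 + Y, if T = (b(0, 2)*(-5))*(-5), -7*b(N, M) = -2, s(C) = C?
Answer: 27609/7 ≈ 3944.1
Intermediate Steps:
b(N, M) = 2/7 (b(N, M) = -⅐*(-2) = 2/7)
E(S, u) = 26 - S*u
T = 50/7 (T = ((2/7)*(-5))*(-5) = -10/7*(-5) = 50/7 ≈ 7.1429)
Y = -132/7 (Y = 50/7 - (26 - 1*0*3) = 50/7 - (26 + 0) = 50/7 - 1*26 = 50/7 - 26 = -132/7 ≈ -18.857)
3963 + Y = 3963 - 132/7 = 27609/7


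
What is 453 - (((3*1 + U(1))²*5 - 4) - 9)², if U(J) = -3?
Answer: 284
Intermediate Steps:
453 - (((3*1 + U(1))²*5 - 4) - 9)² = 453 - (((3*1 - 3)²*5 - 4) - 9)² = 453 - (((3 - 3)²*5 - 4) - 9)² = 453 - ((0²*5 - 4) - 9)² = 453 - ((0*5 - 4) - 9)² = 453 - ((0 - 4) - 9)² = 453 - (-4 - 9)² = 453 - 1*(-13)² = 453 - 1*169 = 453 - 169 = 284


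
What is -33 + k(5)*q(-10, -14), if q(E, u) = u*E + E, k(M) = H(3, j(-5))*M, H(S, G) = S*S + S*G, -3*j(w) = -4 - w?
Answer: 5167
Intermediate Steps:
j(w) = 4/3 + w/3 (j(w) = -(-4 - w)/3 = 4/3 + w/3)
H(S, G) = S² + G*S
k(M) = 8*M (k(M) = (3*((4/3 + (⅓)*(-5)) + 3))*M = (3*((4/3 - 5/3) + 3))*M = (3*(-⅓ + 3))*M = (3*(8/3))*M = 8*M)
q(E, u) = E + E*u (q(E, u) = E*u + E = E + E*u)
-33 + k(5)*q(-10, -14) = -33 + (8*5)*(-10*(1 - 14)) = -33 + 40*(-10*(-13)) = -33 + 40*130 = -33 + 5200 = 5167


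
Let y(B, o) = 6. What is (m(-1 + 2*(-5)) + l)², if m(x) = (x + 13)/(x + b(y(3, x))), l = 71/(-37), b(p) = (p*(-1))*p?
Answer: 11634921/3024121 ≈ 3.8474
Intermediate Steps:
b(p) = -p² (b(p) = (-p)*p = -p²)
l = -71/37 (l = 71*(-1/37) = -71/37 ≈ -1.9189)
m(x) = (13 + x)/(-36 + x) (m(x) = (x + 13)/(x - 1*6²) = (13 + x)/(x - 1*36) = (13 + x)/(x - 36) = (13 + x)/(-36 + x))
(m(-1 + 2*(-5)) + l)² = ((13 + (-1 + 2*(-5)))/(-36 + (-1 + 2*(-5))) - 71/37)² = ((13 + (-1 - 10))/(-36 + (-1 - 10)) - 71/37)² = ((13 - 11)/(-36 - 11) - 71/37)² = (2/(-47) - 71/37)² = (-1/47*2 - 71/37)² = (-2/47 - 71/37)² = (-3411/1739)² = 11634921/3024121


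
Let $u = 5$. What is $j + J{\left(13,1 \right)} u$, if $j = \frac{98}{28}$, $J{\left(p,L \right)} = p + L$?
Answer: $\frac{147}{2} \approx 73.5$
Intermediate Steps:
$J{\left(p,L \right)} = L + p$
$j = \frac{7}{2}$ ($j = 98 \cdot \frac{1}{28} = \frac{7}{2} \approx 3.5$)
$j + J{\left(13,1 \right)} u = \frac{7}{2} + \left(1 + 13\right) 5 = \frac{7}{2} + 14 \cdot 5 = \frac{7}{2} + 70 = \frac{147}{2}$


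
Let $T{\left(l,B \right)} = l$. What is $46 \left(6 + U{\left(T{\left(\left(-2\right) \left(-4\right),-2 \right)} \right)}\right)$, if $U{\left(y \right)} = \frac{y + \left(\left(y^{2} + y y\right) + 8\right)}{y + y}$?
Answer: $690$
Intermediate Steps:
$U{\left(y \right)} = \frac{8 + y + 2 y^{2}}{2 y}$ ($U{\left(y \right)} = \frac{y + \left(\left(y^{2} + y^{2}\right) + 8\right)}{2 y} = \left(y + \left(2 y^{2} + 8\right)\right) \frac{1}{2 y} = \left(y + \left(8 + 2 y^{2}\right)\right) \frac{1}{2 y} = \left(8 + y + 2 y^{2}\right) \frac{1}{2 y} = \frac{8 + y + 2 y^{2}}{2 y}$)
$46 \left(6 + U{\left(T{\left(\left(-2\right) \left(-4\right),-2 \right)} \right)}\right) = 46 \left(6 + \left(\frac{1}{2} - -8 + \frac{4}{\left(-2\right) \left(-4\right)}\right)\right) = 46 \left(6 + \left(\frac{1}{2} + 8 + \frac{4}{8}\right)\right) = 46 \left(6 + \left(\frac{1}{2} + 8 + 4 \cdot \frac{1}{8}\right)\right) = 46 \left(6 + \left(\frac{1}{2} + 8 + \frac{1}{2}\right)\right) = 46 \left(6 + 9\right) = 46 \cdot 15 = 690$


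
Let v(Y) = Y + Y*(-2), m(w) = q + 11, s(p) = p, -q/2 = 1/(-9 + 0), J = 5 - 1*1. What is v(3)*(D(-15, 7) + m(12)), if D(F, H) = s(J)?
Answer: -137/3 ≈ -45.667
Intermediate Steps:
J = 4 (J = 5 - 1 = 4)
q = 2/9 (q = -2/(-9 + 0) = -2/(-9) = -2*(-⅑) = 2/9 ≈ 0.22222)
D(F, H) = 4
m(w) = 101/9 (m(w) = 2/9 + 11 = 101/9)
v(Y) = -Y (v(Y) = Y - 2*Y = -Y)
v(3)*(D(-15, 7) + m(12)) = (-1*3)*(4 + 101/9) = -3*137/9 = -137/3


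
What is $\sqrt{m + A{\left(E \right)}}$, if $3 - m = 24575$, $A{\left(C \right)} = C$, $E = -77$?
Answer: $157 i \approx 157.0 i$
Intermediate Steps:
$m = -24572$ ($m = 3 - 24575 = -24572$)
$\sqrt{m + A{\left(E \right)}} = \sqrt{-24572 - 77} = \sqrt{-24649} = 157 i$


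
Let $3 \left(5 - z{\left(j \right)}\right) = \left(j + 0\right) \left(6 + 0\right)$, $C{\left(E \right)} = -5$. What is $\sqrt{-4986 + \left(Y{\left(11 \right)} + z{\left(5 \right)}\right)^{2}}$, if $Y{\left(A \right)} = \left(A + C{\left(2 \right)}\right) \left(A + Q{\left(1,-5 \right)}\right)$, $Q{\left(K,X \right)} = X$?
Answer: $5 i \sqrt{161} \approx 63.443 i$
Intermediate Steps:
$z{\left(j \right)} = 5 - 2 j$ ($z{\left(j \right)} = 5 - \frac{\left(j + 0\right) \left(6 + 0\right)}{3} = 5 - \frac{j 6}{3} = 5 - \frac{6 j}{3} = 5 - 2 j$)
$Y{\left(A \right)} = \left(-5 + A\right)^{2}$ ($Y{\left(A \right)} = \left(A - 5\right) \left(A - 5\right) = \left(-5 + A\right) \left(-5 + A\right) = \left(-5 + A\right)^{2}$)
$\sqrt{-4986 + \left(Y{\left(11 \right)} + z{\left(5 \right)}\right)^{2}} = \sqrt{-4986 + \left(\left(25 + 11^{2} - 110\right) + \left(5 - 10\right)\right)^{2}} = \sqrt{-4986 + \left(\left(25 + 121 - 110\right) + \left(5 - 10\right)\right)^{2}} = \sqrt{-4986 + \left(36 - 5\right)^{2}} = \sqrt{-4986 + 31^{2}} = \sqrt{-4986 + 961} = \sqrt{-4025} = 5 i \sqrt{161}$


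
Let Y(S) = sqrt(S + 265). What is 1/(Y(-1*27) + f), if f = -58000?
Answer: -29000/1681999881 - sqrt(238)/3363999762 ≈ -1.7246e-5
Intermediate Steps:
Y(S) = sqrt(265 + S)
1/(Y(-1*27) + f) = 1/(sqrt(265 - 1*27) - 58000) = 1/(sqrt(265 - 27) - 58000) = 1/(sqrt(238) - 58000) = 1/(-58000 + sqrt(238))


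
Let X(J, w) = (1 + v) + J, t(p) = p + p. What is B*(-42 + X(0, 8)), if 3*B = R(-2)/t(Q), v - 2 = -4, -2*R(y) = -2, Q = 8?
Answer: -43/48 ≈ -0.89583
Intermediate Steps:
R(y) = 1 (R(y) = -½*(-2) = 1)
v = -2 (v = 2 - 4 = -2)
t(p) = 2*p
X(J, w) = -1 + J (X(J, w) = (1 - 2) + J = -1 + J)
B = 1/48 (B = (1/(2*8))/3 = (1/16)/3 = (1*(1/16))/3 = (⅓)*(1/16) = 1/48 ≈ 0.020833)
B*(-42 + X(0, 8)) = (-42 + (-1 + 0))/48 = (-42 - 1)/48 = (1/48)*(-43) = -43/48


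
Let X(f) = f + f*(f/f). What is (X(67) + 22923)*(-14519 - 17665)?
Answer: -742066488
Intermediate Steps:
X(f) = 2*f (X(f) = f + f*1 = f + f = 2*f)
(X(67) + 22923)*(-14519 - 17665) = (2*67 + 22923)*(-14519 - 17665) = (134 + 22923)*(-32184) = 23057*(-32184) = -742066488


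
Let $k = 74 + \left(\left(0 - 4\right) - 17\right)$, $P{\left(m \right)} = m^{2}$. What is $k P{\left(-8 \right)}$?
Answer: $3392$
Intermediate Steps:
$k = 53$ ($k = 74 - 21 = 53$)
$k P{\left(-8 \right)} = 53 \left(-8\right)^{2} = 53 \cdot 64 = 3392$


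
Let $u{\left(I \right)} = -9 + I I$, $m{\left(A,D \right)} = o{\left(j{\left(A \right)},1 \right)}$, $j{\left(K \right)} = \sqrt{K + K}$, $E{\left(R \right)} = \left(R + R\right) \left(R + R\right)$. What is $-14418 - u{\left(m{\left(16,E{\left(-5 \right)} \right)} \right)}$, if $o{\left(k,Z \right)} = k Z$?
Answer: $-14441$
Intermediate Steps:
$E{\left(R \right)} = 4 R^{2}$ ($E{\left(R \right)} = 2 R 2 R = 4 R^{2}$)
$j{\left(K \right)} = \sqrt{2} \sqrt{K}$ ($j{\left(K \right)} = \sqrt{2 K} = \sqrt{2} \sqrt{K}$)
$o{\left(k,Z \right)} = Z k$
$m{\left(A,D \right)} = \sqrt{2} \sqrt{A}$ ($m{\left(A,D \right)} = 1 \sqrt{2} \sqrt{A} = \sqrt{2} \sqrt{A}$)
$u{\left(I \right)} = -9 + I^{2}$
$-14418 - u{\left(m{\left(16,E{\left(-5 \right)} \right)} \right)} = -14418 - \left(-9 + \left(\sqrt{2} \sqrt{16}\right)^{2}\right) = -14418 - \left(-9 + \left(\sqrt{2} \cdot 4\right)^{2}\right) = -14418 - \left(-9 + \left(4 \sqrt{2}\right)^{2}\right) = -14418 - \left(-9 + 32\right) = -14418 - 23 = -14441$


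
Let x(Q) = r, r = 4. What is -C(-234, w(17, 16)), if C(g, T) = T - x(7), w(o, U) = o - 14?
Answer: 1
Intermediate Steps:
x(Q) = 4
w(o, U) = -14 + o
C(g, T) = -4 + T (C(g, T) = T - 1*4 = T - 4 = -4 + T)
-C(-234, w(17, 16)) = -(-4 + (-14 + 17)) = -(-4 + 3) = -1*(-1) = 1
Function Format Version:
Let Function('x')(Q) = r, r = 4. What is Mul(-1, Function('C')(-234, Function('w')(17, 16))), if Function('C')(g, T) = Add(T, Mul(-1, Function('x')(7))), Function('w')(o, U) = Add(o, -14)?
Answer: 1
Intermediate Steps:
Function('x')(Q) = 4
Function('w')(o, U) = Add(-14, o)
Function('C')(g, T) = Add(-4, T) (Function('C')(g, T) = Add(T, Mul(-1, 4)) = Add(T, -4) = Add(-4, T))
Mul(-1, Function('C')(-234, Function('w')(17, 16))) = Mul(-1, Add(-4, Add(-14, 17))) = Mul(-1, Add(-4, 3)) = Mul(-1, -1) = 1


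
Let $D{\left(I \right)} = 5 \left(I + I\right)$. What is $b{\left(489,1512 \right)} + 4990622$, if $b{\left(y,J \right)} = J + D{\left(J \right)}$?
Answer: $5007254$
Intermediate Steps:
$D{\left(I \right)} = 10 I$ ($D{\left(I \right)} = 5 \cdot 2 I = 10 I$)
$b{\left(y,J \right)} = 11 J$ ($b{\left(y,J \right)} = J + 10 J = 11 J$)
$b{\left(489,1512 \right)} + 4990622 = 11 \cdot 1512 + 4990622 = 16632 + 4990622 = 5007254$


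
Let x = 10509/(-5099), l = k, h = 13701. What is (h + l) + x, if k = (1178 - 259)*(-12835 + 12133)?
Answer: -3219707772/5099 ≈ -6.3144e+5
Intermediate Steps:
k = -645138 (k = 919*(-702) = -645138)
l = -645138
x = -10509/5099 (x = 10509*(-1/5099) = -10509/5099 ≈ -2.0610)
(h + l) + x = (13701 - 645138) - 10509/5099 = -631437 - 10509/5099 = -3219707772/5099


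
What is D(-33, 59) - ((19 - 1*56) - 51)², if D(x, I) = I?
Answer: -7685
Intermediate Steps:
D(-33, 59) - ((19 - 1*56) - 51)² = 59 - ((19 - 1*56) - 51)² = 59 - ((19 - 56) - 51)² = 59 - (-37 - 51)² = 59 - 1*(-88)² = 59 - 1*7744 = 59 - 7744 = -7685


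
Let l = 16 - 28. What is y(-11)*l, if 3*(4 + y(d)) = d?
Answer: 92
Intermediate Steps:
y(d) = -4 + d/3
l = -12
y(-11)*l = (-4 + (1/3)*(-11))*(-12) = (-4 - 11/3)*(-12) = -23/3*(-12) = 92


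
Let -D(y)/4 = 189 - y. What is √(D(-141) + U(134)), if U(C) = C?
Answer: I*√1186 ≈ 34.438*I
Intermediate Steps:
D(y) = -756 + 4*y (D(y) = -4*(189 - y) = -756 + 4*y)
√(D(-141) + U(134)) = √((-756 + 4*(-141)) + 134) = √((-756 - 564) + 134) = √(-1320 + 134) = √(-1186) = I*√1186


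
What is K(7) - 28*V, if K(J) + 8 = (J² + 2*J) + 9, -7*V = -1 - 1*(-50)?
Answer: 260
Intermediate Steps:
V = -7 (V = -(-1 - 1*(-50))/7 = -(-1 + 50)/7 = -⅐*49 = -7)
K(J) = 1 + J² + 2*J (K(J) = -8 + ((J² + 2*J) + 9) = -8 + (9 + J² + 2*J) = 1 + J² + 2*J)
K(7) - 28*V = (1 + 7² + 2*7) - 28*(-7) = (1 + 49 + 14) + 196 = 64 + 196 = 260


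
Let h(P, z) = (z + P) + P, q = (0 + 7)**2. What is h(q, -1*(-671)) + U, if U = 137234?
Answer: 138003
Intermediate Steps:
q = 49 (q = 7**2 = 49)
h(P, z) = z + 2*P (h(P, z) = (P + z) + P = z + 2*P)
h(q, -1*(-671)) + U = (-1*(-671) + 2*49) + 137234 = (671 + 98) + 137234 = 769 + 137234 = 138003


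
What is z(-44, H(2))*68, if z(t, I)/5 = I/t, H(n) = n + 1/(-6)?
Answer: -85/6 ≈ -14.167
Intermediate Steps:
H(n) = -⅙ + n (H(n) = n - ⅙ = -⅙ + n)
z(t, I) = 5*I/t (z(t, I) = 5*(I/t) = 5*I/t)
z(-44, H(2))*68 = (5*(-⅙ + 2)/(-44))*68 = (5*(11/6)*(-1/44))*68 = -5/24*68 = -85/6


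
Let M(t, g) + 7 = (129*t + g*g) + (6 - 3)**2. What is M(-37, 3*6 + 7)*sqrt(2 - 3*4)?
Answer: -4146*I*sqrt(10) ≈ -13111.0*I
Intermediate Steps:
M(t, g) = 2 + g**2 + 129*t (M(t, g) = -7 + ((129*t + g*g) + (6 - 3)**2) = -7 + ((129*t + g**2) + 3**2) = -7 + ((g**2 + 129*t) + 9) = -7 + (9 + g**2 + 129*t) = 2 + g**2 + 129*t)
M(-37, 3*6 + 7)*sqrt(2 - 3*4) = (2 + (3*6 + 7)**2 + 129*(-37))*sqrt(2 - 3*4) = (2 + (18 + 7)**2 - 4773)*sqrt(2 - 12) = (2 + 25**2 - 4773)*sqrt(-10) = (2 + 625 - 4773)*(I*sqrt(10)) = -4146*I*sqrt(10)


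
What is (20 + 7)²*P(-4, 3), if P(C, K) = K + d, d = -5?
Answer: -1458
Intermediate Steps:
P(C, K) = -5 + K (P(C, K) = K - 5 = -5 + K)
(20 + 7)²*P(-4, 3) = (20 + 7)²*(-5 + 3) = 27²*(-2) = 729*(-2) = -1458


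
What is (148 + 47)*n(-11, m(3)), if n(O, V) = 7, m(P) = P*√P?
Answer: 1365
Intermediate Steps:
m(P) = P^(3/2)
(148 + 47)*n(-11, m(3)) = (148 + 47)*7 = 195*7 = 1365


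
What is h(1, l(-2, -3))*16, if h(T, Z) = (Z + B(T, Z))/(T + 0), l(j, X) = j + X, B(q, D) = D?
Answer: -160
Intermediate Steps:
l(j, X) = X + j
h(T, Z) = 2*Z/T (h(T, Z) = (Z + Z)/(T + 0) = (2*Z)/T = 2*Z/T)
h(1, l(-2, -3))*16 = (2*(-3 - 2)/1)*16 = (2*(-5)*1)*16 = -10*16 = -160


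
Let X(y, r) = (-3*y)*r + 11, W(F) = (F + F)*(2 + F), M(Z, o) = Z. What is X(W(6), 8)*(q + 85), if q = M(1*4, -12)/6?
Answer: -589301/3 ≈ -1.9643e+5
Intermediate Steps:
W(F) = 2*F*(2 + F) (W(F) = (2*F)*(2 + F) = 2*F*(2 + F))
X(y, r) = 11 - 3*r*y (X(y, r) = -3*r*y + 11 = 11 - 3*r*y)
q = 2/3 (q = (1*4)/6 = 4*(1/6) = 2/3 ≈ 0.66667)
X(W(6), 8)*(q + 85) = (11 - 3*8*2*6*(2 + 6))*(2/3 + 85) = (11 - 3*8*2*6*8)*(257/3) = (11 - 3*8*96)*(257/3) = (11 - 2304)*(257/3) = -2293*257/3 = -589301/3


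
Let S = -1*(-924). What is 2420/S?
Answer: 55/21 ≈ 2.6190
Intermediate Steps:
S = 924
2420/S = 2420/924 = 2420*(1/924) = 55/21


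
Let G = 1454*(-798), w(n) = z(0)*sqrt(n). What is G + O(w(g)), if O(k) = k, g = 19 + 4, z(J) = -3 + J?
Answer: -1160292 - 3*sqrt(23) ≈ -1.1603e+6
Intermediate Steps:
g = 23
w(n) = -3*sqrt(n) (w(n) = (-3 + 0)*sqrt(n) = -3*sqrt(n))
G = -1160292
G + O(w(g)) = -1160292 - 3*sqrt(23)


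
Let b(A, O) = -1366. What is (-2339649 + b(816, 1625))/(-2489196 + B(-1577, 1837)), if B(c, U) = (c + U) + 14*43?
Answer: 2341015/2488334 ≈ 0.94080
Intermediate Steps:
B(c, U) = 602 + U + c (B(c, U) = (U + c) + 602 = 602 + U + c)
(-2339649 + b(816, 1625))/(-2489196 + B(-1577, 1837)) = (-2339649 - 1366)/(-2489196 + (602 + 1837 - 1577)) = -2341015/(-2489196 + 862) = -2341015/(-2488334) = -2341015*(-1/2488334) = 2341015/2488334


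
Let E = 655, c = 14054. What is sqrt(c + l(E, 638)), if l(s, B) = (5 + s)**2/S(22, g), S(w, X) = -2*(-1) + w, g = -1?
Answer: 2*sqrt(8051) ≈ 179.45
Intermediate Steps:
S(w, X) = 2 + w
l(s, B) = (5 + s)**2/24 (l(s, B) = (5 + s)**2/(2 + 22) = (5 + s)**2/24)
sqrt(c + l(E, 638)) = sqrt(14054 + (5 + 655)**2/24) = sqrt(14054 + (1/24)*660**2) = sqrt(14054 + (1/24)*435600) = sqrt(14054 + 18150) = sqrt(32204) = 2*sqrt(8051)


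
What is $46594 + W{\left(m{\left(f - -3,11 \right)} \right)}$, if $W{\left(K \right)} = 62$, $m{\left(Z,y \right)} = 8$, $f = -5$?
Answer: $46656$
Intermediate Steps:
$46594 + W{\left(m{\left(f - -3,11 \right)} \right)} = 46594 + 62 = 46656$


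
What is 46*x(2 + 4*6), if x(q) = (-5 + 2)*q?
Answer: -3588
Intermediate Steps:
x(q) = -3*q
46*x(2 + 4*6) = 46*(-3*(2 + 4*6)) = 46*(-3*(2 + 24)) = 46*(-3*26) = 46*(-78) = -3588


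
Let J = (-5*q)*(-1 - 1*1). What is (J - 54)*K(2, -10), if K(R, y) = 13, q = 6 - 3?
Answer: -312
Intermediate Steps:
q = 3
J = 30 (J = (-5*3)*(-1 - 1*1) = -15*(-1 - 1) = -15*(-2) = 30)
(J - 54)*K(2, -10) = (30 - 54)*13 = -24*13 = -312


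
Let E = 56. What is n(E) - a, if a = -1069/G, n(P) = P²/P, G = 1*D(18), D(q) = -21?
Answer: 107/21 ≈ 5.0952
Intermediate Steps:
G = -21 (G = 1*(-21) = -21)
n(P) = P
a = 1069/21 (a = -1069/(-21) = -1069*(-1/21) = 1069/21 ≈ 50.905)
n(E) - a = 56 - 1*1069/21 = 56 - 1069/21 = 107/21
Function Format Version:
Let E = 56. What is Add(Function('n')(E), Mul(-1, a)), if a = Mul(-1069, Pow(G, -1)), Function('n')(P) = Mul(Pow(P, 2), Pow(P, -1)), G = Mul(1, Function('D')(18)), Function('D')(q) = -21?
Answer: Rational(107, 21) ≈ 5.0952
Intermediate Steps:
G = -21 (G = Mul(1, -21) = -21)
Function('n')(P) = P
a = Rational(1069, 21) (a = Mul(-1069, Pow(-21, -1)) = Mul(-1069, Rational(-1, 21)) = Rational(1069, 21) ≈ 50.905)
Add(Function('n')(E), Mul(-1, a)) = Add(56, Mul(-1, Rational(1069, 21))) = Add(56, Rational(-1069, 21)) = Rational(107, 21)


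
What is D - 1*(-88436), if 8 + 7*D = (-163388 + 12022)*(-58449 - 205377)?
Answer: 5704986480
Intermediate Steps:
D = 5704898044 (D = -8/7 + ((-163388 + 12022)*(-58449 - 205377))/7 = -8/7 + (-151366*(-263826))/7 = -8/7 + (⅐)*39934286316 = -8/7 + 39934286316/7 = 5704898044)
D - 1*(-88436) = 5704898044 - 1*(-88436) = 5704898044 + 88436 = 5704986480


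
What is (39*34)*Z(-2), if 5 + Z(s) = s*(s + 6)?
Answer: -17238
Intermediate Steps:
Z(s) = -5 + s*(6 + s) (Z(s) = -5 + s*(s + 6) = -5 + s*(6 + s))
(39*34)*Z(-2) = (39*34)*(-5 + (-2)² + 6*(-2)) = 1326*(-5 + 4 - 12) = 1326*(-13) = -17238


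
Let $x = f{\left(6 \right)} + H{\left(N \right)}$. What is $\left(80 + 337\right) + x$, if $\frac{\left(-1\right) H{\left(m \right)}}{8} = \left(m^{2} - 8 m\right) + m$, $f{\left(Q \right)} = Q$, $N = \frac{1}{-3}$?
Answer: $\frac{3631}{9} \approx 403.44$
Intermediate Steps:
$N = - \frac{1}{3} \approx -0.33333$
$H{\left(m \right)} = - 8 m^{2} + 56 m$ ($H{\left(m \right)} = - 8 \left(\left(m^{2} - 8 m\right) + m\right) = - 8 \left(m^{2} - 7 m\right) = - 8 m^{2} + 56 m$)
$x = - \frac{122}{9}$ ($x = 6 + 8 \left(- \frac{1}{3}\right) \left(7 - - \frac{1}{3}\right) = 6 + 8 \left(- \frac{1}{3}\right) \left(7 + \frac{1}{3}\right) = 6 + 8 \left(- \frac{1}{3}\right) \frac{22}{3} = 6 - \frac{176}{9} = - \frac{122}{9} \approx -13.556$)
$\left(80 + 337\right) + x = \left(80 + 337\right) - \frac{122}{9} = 417 - \frac{122}{9} = \frac{3631}{9}$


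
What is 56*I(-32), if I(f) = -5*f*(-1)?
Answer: -8960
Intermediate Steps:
I(f) = 5*f
56*I(-32) = 56*(5*(-32)) = 56*(-160) = -8960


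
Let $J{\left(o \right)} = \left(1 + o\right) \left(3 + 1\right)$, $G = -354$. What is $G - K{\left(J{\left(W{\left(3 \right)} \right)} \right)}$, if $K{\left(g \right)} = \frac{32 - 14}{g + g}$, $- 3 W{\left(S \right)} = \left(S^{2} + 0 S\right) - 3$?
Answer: $- \frac{1407}{4} \approx -351.75$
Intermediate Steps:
$W{\left(S \right)} = 1 - \frac{S^{2}}{3}$ ($W{\left(S \right)} = - \frac{\left(S^{2} + 0 S\right) - 3}{3} = - \frac{\left(S^{2} + 0\right) - 3}{3} = - \frac{S^{2} - 3}{3} = - \frac{-3 + S^{2}}{3} = 1 - \frac{S^{2}}{3}$)
$J{\left(o \right)} = 4 + 4 o$ ($J{\left(o \right)} = \left(1 + o\right) 4 = 4 + 4 o$)
$K{\left(g \right)} = \frac{9}{g}$ ($K{\left(g \right)} = \frac{18}{2 g} = 18 \frac{1}{2 g} = \frac{9}{g}$)
$G - K{\left(J{\left(W{\left(3 \right)} \right)} \right)} = -354 - \frac{9}{4 + 4 \left(1 - \frac{3^{2}}{3}\right)} = -354 - \frac{9}{4 + 4 \left(1 - 3\right)} = -354 - \frac{9}{4 + 4 \left(-2\right)} = -354 - \frac{9}{4 - 8} = -354 - \frac{9}{-4} = -354 - 9 \left(- \frac{1}{4}\right) = -354 - - \frac{9}{4} = -354 + \frac{9}{4} = - \frac{1407}{4}$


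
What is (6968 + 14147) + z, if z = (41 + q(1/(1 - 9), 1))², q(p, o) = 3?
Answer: 23051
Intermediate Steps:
z = 1936 (z = (41 + 3)² = 44² = 1936)
(6968 + 14147) + z = (6968 + 14147) + 1936 = 21115 + 1936 = 23051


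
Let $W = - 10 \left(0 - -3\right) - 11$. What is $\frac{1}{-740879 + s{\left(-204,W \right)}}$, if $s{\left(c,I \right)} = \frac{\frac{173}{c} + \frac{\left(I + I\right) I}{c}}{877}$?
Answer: $- \frac{178908}{132549183667} \approx -1.3497 \cdot 10^{-6}$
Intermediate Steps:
$W = -41$ ($W = - 10 \left(0 + 3\right) - 11 = \left(-10\right) 3 - 11 = -30 - 11 = -41$)
$s{\left(c,I \right)} = \frac{173}{877 c} + \frac{2 I^{2}}{877 c}$ ($s{\left(c,I \right)} = \left(\frac{173}{c} + \frac{2 I I}{c}\right) \frac{1}{877} = \left(\frac{173}{c} + \frac{2 I^{2}}{c}\right) \frac{1}{877} = \frac{173}{877 c} + \frac{2 I^{2}}{877 c}$)
$\frac{1}{-740879 + s{\left(-204,W \right)}} = \frac{1}{-740879 + \frac{173 + 2 \left(-41\right)^{2}}{877 \left(-204\right)}} = \frac{1}{-740879 + \frac{1}{877} \left(- \frac{1}{204}\right) \left(173 + 2 \cdot 1681\right)} = \frac{1}{-740879 + \frac{1}{877} \left(- \frac{1}{204}\right) \left(173 + 3362\right)} = \frac{1}{-740879 + \frac{1}{877} \left(- \frac{1}{204}\right) 3535} = \frac{1}{-740879 - \frac{3535}{178908}} = \frac{1}{- \frac{132549183667}{178908}} = - \frac{178908}{132549183667}$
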